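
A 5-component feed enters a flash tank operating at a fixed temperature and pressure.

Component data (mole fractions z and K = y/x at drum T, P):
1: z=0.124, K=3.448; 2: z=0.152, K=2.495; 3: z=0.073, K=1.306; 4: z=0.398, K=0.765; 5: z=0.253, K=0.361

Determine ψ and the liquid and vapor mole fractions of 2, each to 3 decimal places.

ψ = 0.391, x_2 = 0.096, y_2 = 0.239

Material balance + equilibrium reduce to Σ zᵢ(Kᵢ−1)/(1+ψ(Kᵢ−1)) = 0.
Feasibility: ΣzᵢKᵢ = 1.298, Σzᵢ/Kᵢ = 1.374 — both > 1, two phases present.
Newton iteration, ψ⁰ = 0.67:
  ψ = 0.670: g = -0.1467, g' = -0.543 → ψ = 0.400
  ψ = 0.400: g = -0.0049, g' = -0.541 → ψ = 0.391
Converged at ψ = 0.391.
Compositions from xᵢ = zᵢ/(1+ψ(Kᵢ−1)), yᵢ = Kᵢxᵢ:
  1: x = 0.063, y = 0.218
  2: x = 0.096, y = 0.239
  3: x = 0.065, y = 0.085
  4: x = 0.438, y = 0.335
  5: x = 0.337, y = 0.122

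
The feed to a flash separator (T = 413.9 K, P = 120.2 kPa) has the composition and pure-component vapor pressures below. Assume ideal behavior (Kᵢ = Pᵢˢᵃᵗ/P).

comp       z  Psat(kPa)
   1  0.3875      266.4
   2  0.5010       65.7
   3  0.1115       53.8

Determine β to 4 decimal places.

Raoult's law: Kᵢ = Pᵢˢᵃᵗ/P = Pᵢˢᵃᵗ/120.2.
  K_1 = 266.4/120.2 = 2.216306, K_2 = 65.7/120.2 = 0.546589, K_3 = 53.8/120.2 = 0.447587
Let β = V/F and solve Σ zᵢ(Kᵢ−1)/(1+β(Kᵢ−1)) = 0.
Check two-phase: ΣzᵢKᵢ = 1.1826 > 1 and Σzᵢ/Kᵢ = 1.3405 > 1, so g(0) = 0.1826 > 0 and g(1) = -0.3405 < 0.
Newton iteration, β⁰ = 0.5:
  β = 0.5000: g = -0.08577, g' = -0.4589 → β = 0.3131
  β = 0.3131: g = 0.00213, g' = -0.4903 → β = 0.3174
Converged at β = 0.3174.

β = 0.3174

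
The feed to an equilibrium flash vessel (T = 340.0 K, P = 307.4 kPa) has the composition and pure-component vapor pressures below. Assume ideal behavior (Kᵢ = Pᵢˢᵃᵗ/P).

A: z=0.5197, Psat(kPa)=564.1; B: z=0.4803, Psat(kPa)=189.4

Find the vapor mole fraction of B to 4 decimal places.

y_B = 0.4221

Raoult's law: Kᵢ = Pᵢˢᵃᵗ/P = Pᵢˢᵃᵗ/307.4.
  K_A = 564.1/307.4 = 1.835068, K_B = 189.4/307.4 = 0.616135
Material balance + equilibrium reduce to Σ zᵢ(Kᵢ−1)/(1+β(Kᵢ−1)) = 0.
Check two-phase: ΣzᵢKᵢ = 1.2496 > 1 and Σzᵢ/Kᵢ = 1.0627 > 1, so g(0) = 0.2496 > 0 and g(1) = -0.0627 < 0.
Binary case is linear: z₁(K₁−1)(1+β(K₂−1)) + z₂(K₂−1)(1+β(K₁−1)) = 0
⇒ β = [z₁(K₁−1)+z₂(K₂−1)] / [−(K₁−1)(K₂−1)] = 0.24961/0.32055 = 0.7787
Compositions from xᵢ = zᵢ/(1+β(Kᵢ−1)), yᵢ = Kᵢxᵢ:
  A: x = 0.3149, y = 0.5779
  B: x = 0.6851, y = 0.4221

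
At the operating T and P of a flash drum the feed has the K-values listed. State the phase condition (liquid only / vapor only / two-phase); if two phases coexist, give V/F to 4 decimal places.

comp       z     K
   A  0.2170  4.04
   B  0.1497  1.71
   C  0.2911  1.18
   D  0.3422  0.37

two-phase, V/F = 0.6136

ΣzᵢKᵢ = 1.6028; Σzᵢ/Kᵢ = 1.3128.
Both exceed 1, so a two-phase solution exists.
Material balance + equilibrium reduce to Σ zᵢ(Kᵢ−1)/(1+ψ(Kᵢ−1)) = 0.
Newton iteration, ψ⁰ = 0.47:
  ψ = 0.4700: g = 0.09334, g' = -0.6645 → ψ = 0.6105
  ψ = 0.6105: g = 0.00204, g' = -0.6489 → ψ = 0.6136
Converged at ψ = 0.6136.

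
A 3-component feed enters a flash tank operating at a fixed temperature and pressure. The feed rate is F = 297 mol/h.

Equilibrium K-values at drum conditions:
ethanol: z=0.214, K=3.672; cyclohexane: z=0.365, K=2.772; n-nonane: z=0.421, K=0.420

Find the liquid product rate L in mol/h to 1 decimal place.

Rachford–Rice: g(β) = Σ zᵢ(Kᵢ−1)/(1+β(Kᵢ−1)) = 0.
Check two-phase: ΣzᵢKᵢ = 1.974 > 1 and Σzᵢ/Kᵢ = 1.192 > 1, so g(0) = 0.974 > 0 and g(1) = -0.192 < 0.
Iterate (Newton) starting at β = 0.5:
  β = 0.500: g = 0.2438, g' = -0.883 → β = 0.776
  β = 0.776: g = 0.0143, g' = -0.833 → β = 0.793
Converged at β = 0.793.
Then V = β·F = 0.7931·297 = 235.6 mol/h and L = F − V = 61.4 mol/h.

L = 61.4 mol/h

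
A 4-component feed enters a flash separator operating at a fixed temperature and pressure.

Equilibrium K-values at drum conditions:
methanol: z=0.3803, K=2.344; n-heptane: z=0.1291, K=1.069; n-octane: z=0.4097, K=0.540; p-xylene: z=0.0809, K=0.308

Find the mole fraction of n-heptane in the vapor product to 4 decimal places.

y_n-heptane = 0.1337

Rachford–Rice: g(V/F) = Σ zᵢ(Kᵢ−1)/(1+V/F(Kᵢ−1)) = 0.
Check two-phase: ΣzᵢKᵢ = 1.2756 > 1 and Σzᵢ/Kᵢ = 1.3044 > 1, so g(0) = 0.2756 > 0 and g(1) = -0.3044 < 0.
Iterate (Newton) starting at V/F = 0.5:
  V/F = 0.5000: g = -0.01605, g' = -0.4831 → V/F = 0.4668
Converged at V/F = 0.4668.
Compositions from xᵢ = zᵢ/(1+V/F(Kᵢ−1)), yᵢ = Kᵢxᵢ:
  methanol: x = 0.2337, y = 0.5478
  n-heptane: x = 0.1251, y = 0.1337
  n-octane: x = 0.5217, y = 0.2817
  p-xylene: x = 0.1195, y = 0.0368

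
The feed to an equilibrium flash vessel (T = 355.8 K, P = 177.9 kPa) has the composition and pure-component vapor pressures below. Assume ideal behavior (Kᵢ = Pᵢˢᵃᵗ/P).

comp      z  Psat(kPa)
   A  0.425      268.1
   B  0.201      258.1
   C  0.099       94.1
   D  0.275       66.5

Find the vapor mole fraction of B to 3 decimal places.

y_B = 0.257

Raoult's law: Kᵢ = Pᵢˢᵃᵗ/P = Pᵢˢᵃᵗ/177.9.
  K_A = 268.1/177.9 = 1.50703, K_B = 258.1/177.9 = 1.45082, K_C = 94.1/177.9 = 0.52895, K_D = 66.5/177.9 = 0.37381
Material balance + equilibrium reduce to Σ zᵢ(Kᵢ−1)/(1+β(Kᵢ−1)) = 0.
Check two-phase: ΣzᵢKᵢ = 1.087 > 1 and Σzᵢ/Kᵢ = 1.343 > 1, so g(0) = 0.087 > 0 and g(1) = -0.343 < 0.
Iterate (Newton) starting at β = 0.5:
  β = 0.500: g = -0.0658, g' = -0.363 → β = 0.319
  β = 0.319: g = -0.0052, g' = -0.311 → β = 0.302
Converged at β = 0.302.
Compositions from xᵢ = zᵢ/(1+β(Kᵢ−1)), yᵢ = Kᵢxᵢ:
  A: x = 0.369, y = 0.556
  B: x = 0.177, y = 0.257
  C: x = 0.115, y = 0.061
  D: x = 0.339, y = 0.127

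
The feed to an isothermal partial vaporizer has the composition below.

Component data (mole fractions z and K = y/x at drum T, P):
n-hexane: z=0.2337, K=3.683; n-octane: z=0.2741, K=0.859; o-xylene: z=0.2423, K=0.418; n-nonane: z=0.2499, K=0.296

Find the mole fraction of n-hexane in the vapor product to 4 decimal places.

y_n-hexane = 0.5563

Newton iteration, V/F⁰ = 0.5:
  V/F = 0.5000: g = -0.24419, g' = -0.7714 → V/F = 0.1834
  V/F = 0.1834: g = 0.02064, g' = -1.0275 → V/F = 0.2035
  V/F = 0.2035: g = 0.00045, g' = -0.9839 → V/F = 0.2040
Converged at V/F = 0.2040.
Compositions from xᵢ = zᵢ/(1+V/F(Kᵢ−1)), yᵢ = Kᵢxᵢ:
  n-hexane: x = 0.1510, y = 0.5563
  n-octane: x = 0.2822, y = 0.2424
  o-xylene: x = 0.2749, y = 0.1149
  n-nonane: x = 0.2918, y = 0.0864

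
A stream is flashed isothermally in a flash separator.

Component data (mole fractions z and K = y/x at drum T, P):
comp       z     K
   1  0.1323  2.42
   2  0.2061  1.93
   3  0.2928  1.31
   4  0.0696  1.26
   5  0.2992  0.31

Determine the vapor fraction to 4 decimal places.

ψ = 0.5373

Newton iteration, ψ⁰ = 0.68:
  ψ = 0.6800: g = -0.08560, g' = -0.6641 → ψ = 0.5511
  ψ = 0.5511: g = -0.00766, g' = -0.5569 → ψ = 0.5374
  ψ = 0.5374: g = -0.00005, g' = -0.5492 → ψ = 0.5373
Converged at ψ = 0.5373.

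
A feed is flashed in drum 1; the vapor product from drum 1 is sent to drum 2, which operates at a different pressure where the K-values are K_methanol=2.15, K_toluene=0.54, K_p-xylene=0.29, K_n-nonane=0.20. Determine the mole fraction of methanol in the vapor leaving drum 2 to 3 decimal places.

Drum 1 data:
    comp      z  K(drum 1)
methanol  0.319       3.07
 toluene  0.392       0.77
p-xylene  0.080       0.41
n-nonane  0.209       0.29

y_methanol (drum 2) = 0.707

Drum 1:
Let ψ₁ = V/F and solve Σ zᵢ(Kᵢ−1)/(1+ψ₁(Kᵢ−1)) = 0.
Check two-phase: ΣzᵢKᵢ = 1.375 > 1 and Σzᵢ/Kᵢ = 1.529 > 1, so g(0) = 0.375 > 0 and g(1) = -0.529 < 0.
Iterate (Newton) starting at ψ₁ = 0.5:
  ψ₁ = 0.500: g = -0.0744, g' = -0.666 → ψ₁ = 0.388
  ψ₁ = 0.388: g = 0.0010, g' = -0.693 → ψ₁ = 0.390
Converged at ψ₁ = 0.390.
Drum-1 compositions:
  methanol: x = 0.177, y = 0.542
  toluene: x = 0.431, y = 0.332
  p-xylene: x = 0.104, y = 0.043
  n-nonane: x = 0.289, y = 0.084
Drum-2 feed = drum-1 vapor: z₂ = (0.5421, 0.3316, 0.0426, 0.0838).
Drum 2:
Newton iteration, ψ₂⁰ = 0.44:
  ψ₂ = 0.440: g = 0.0753, g' = -0.599 → ψ₂ = 0.566
  ψ₂ = 0.566: g = -0.0014, g' = -0.630 → ψ₂ = 0.563
Converged at ψ₂ = 0.563.
  methanol: x = 0.329, y = 0.707
  toluene: x = 0.448, y = 0.242
  p-xylene: x = 0.071, y = 0.021
  n-nonane: x = 0.153, y = 0.031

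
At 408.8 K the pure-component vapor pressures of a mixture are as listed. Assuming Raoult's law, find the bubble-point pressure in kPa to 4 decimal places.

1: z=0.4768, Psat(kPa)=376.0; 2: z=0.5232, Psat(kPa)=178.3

Pbub = 272.5634 kPa

At the bubble point ψ → 0, so ΣzᵢKᵢ = 1 with Kᵢ = Pᵢˢᵃᵗ/P ⇒ P = ΣzᵢPᵢˢᵃᵗ.
P = 0.4768·376.0 + 0.5232·178.3 = 272.5634 kPa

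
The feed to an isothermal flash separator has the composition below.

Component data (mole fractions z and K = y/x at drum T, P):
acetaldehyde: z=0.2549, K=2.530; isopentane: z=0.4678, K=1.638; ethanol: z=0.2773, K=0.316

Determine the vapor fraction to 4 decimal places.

ψ = 0.7421

Let ψ = V/F and solve Σ zᵢ(Kᵢ−1)/(1+ψ(Kᵢ−1)) = 0.
g(0) = ΣzᵢKᵢ − 1 = 0.4988 and g(1) = 1 − Σzᵢ/Kᵢ = -0.2639, so a root lies in (0, 1).
Iterate (Newton) starting at ψ = 0.5:
  ψ = 0.5000: g = 0.15898, g' = -0.6006 → ψ = 0.7647
  ψ = 0.7647: g = -0.01736, g' = -0.7830 → ψ = 0.7425
  ψ = 0.7425: g = -0.00033, g' = -0.7542 → ψ = 0.7421
Converged at ψ = 0.7421.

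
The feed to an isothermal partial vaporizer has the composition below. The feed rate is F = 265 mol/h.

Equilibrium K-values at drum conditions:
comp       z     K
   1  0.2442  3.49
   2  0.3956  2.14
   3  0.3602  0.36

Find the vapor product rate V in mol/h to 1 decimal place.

Newton iteration, β⁰ = 0.31:
  β = 0.3100: g = 0.38881, g' = -0.9925 → β = 0.7017
  β = 0.7017: g = 0.05342, g' = -0.8454 → β = 0.7649
  β = 0.7649: g = -0.00136, g' = -0.8924 → β = 0.7634
Converged at β = 0.7634.
Then V = β·F = 0.7634·265 = 202.3 mol/h and L = F − V = 62.7 mol/h.

V = 202.3 mol/h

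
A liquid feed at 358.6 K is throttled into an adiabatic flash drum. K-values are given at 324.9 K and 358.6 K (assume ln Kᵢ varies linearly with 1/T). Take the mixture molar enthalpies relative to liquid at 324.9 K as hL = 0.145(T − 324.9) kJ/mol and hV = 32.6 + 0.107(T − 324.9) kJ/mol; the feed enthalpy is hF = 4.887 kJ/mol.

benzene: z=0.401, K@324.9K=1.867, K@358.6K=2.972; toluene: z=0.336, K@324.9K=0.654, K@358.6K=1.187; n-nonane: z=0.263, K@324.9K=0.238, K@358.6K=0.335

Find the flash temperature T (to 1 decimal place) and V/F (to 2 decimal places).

Adiabatic flash: solve Rachford–Rice at each trial T, then check hF = ψ·hV(T) + (1−ψ)·hL(T).
  T = 324.9 K: K = (1.867, 0.654, 0.238), RR gives ψ = 0.064, H_out = 2.074 kJ/mol
  T = 358.6 K: K = (2.972, 1.187, 0.335), RR gives ψ = 0.784, H_out = 29.440 kJ/mol
  T = 341.8 K: K = (2.384, 0.895, 0.285), RR gives ψ = 0.497, H_out = 18.325 kJ/mol
  T = 333.4 K: K = (2.118, 0.769, 0.261), RR gives ψ = 0.305, H_out = 11.070 kJ/mol
  T = 329.1 K: K = (1.989, 0.709, 0.249), RR gives ψ = 0.190, H_out = 6.775 kJ/mol
  T = 327.0 K: K = (1.927, 0.681, 0.244), RR gives ψ = 0.129, H_out = 4.497 kJ/mol
Linear interpolation between T = 327.0 (H_out = 4.497) and T = 329.1 (H_out = 6.775) on hF = 4.887 gives T ≈ 327.4 K, at which ψ = 0.14.

T = 327.4 K, V/F = 0.14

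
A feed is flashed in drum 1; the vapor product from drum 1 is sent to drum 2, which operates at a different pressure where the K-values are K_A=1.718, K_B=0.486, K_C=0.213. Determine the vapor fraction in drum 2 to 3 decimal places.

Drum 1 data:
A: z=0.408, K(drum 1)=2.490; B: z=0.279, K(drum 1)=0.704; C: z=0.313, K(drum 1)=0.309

Drum 1:
Newton–Raphson from ψ₁ = 0.5:
  ψ₁ = 0.500: g = -0.0790, g' = -0.680 → ψ₁ = 0.384
  ψ₁ = 0.384: g = -0.0008, g' = -0.675 → ψ₁ = 0.383
Converged at ψ₁ = 0.383.
Drum-1 compositions:
  A: x = 0.260, y = 0.647
  B: x = 0.315, y = 0.222
  C: x = 0.426, y = 0.131
Drum-2 feed = drum-1 vapor: z₂ = (0.6470, 0.2215, 0.1315).
Drum 2:
Material balance + equilibrium reduce to Σ zᵢ(Kᵢ−1)/(1+ψ₂(Kᵢ−1)) = 0.
g(0) = ΣzᵢKᵢ − 1 = 0.247 and g(1) = 1 − Σzᵢ/Kᵢ = -0.450, so a root lies in (0, 1).
Iterate (Newton) starting at ψ₂ = 0.54:
  ψ₂ = 0.540: g = -0.0028, g' = -0.532 → ψ₂ = 0.535
Converged at ψ₂ = 0.535.
  A: x = 0.468, y = 0.803
  B: x = 0.305, y = 0.148
  C: x = 0.227, y = 0.048

V/F (drum 2) = 0.535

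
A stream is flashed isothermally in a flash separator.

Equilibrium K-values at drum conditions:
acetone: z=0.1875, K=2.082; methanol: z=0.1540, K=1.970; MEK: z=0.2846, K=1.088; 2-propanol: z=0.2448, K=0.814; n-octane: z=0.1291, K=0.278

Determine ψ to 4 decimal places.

Let ψ = V/F and solve Σ zᵢ(Kᵢ−1)/(1+ψ(Kᵢ−1)) = 0.
Check two-phase: ΣzᵢKᵢ = 1.2386 > 1 and Σzᵢ/Kᵢ = 1.1949 > 1, so g(0) = 0.2386 > 0 and g(1) = -0.1949 < 0.
Iterate (Newton) starting at ψ = 0.33:
  ψ = 0.3300: g = 0.11612, g' = -0.3300 → ψ = 0.6819
  ψ = 0.6819: g = -0.00545, g' = -0.3993 → ψ = 0.6682
  ψ = 0.6682: g = -0.00005, g' = -0.3915 → ψ = 0.6681
Converged at ψ = 0.6681.

ψ = 0.6681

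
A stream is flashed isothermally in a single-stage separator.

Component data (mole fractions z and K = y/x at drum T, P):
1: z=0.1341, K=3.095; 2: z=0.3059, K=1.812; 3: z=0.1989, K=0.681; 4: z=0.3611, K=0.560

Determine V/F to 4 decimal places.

V/F = 0.5922

Rachford–Rice: g(V/F) = Σ zᵢ(Kᵢ−1)/(1+V/F(Kᵢ−1)) = 0.
Feasibility: ΣzᵢKᵢ = 1.3070, Σzᵢ/Kᵢ = 1.1490 — both > 1, two phases present.
Newton iteration, V/F⁰ = 0.5:
  V/F = 0.5000: g = 0.03469, g' = -0.3860 → V/F = 0.5899
  V/F = 0.5899: g = 0.00087, g' = -0.3682 → V/F = 0.5922
Converged at V/F = 0.5922.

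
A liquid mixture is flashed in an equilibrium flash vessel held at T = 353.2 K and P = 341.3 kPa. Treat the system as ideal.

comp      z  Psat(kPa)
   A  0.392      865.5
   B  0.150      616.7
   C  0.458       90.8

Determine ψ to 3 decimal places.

ψ = 0.387

Raoult's law: Kᵢ = Pᵢˢᵃᵗ/P = Pᵢˢᵃᵗ/341.3.
  K_A = 865.5/341.3 = 2.53589, K_B = 616.7/341.3 = 1.80691, K_C = 90.8/341.3 = 0.26604
Iterate (Newton) starting at ψ = 0.49:
  ψ = 0.490: g = -0.0947, g' = -0.953 → ψ = 0.391
  ψ = 0.391: g = -0.0030, g' = -0.903 → ψ = 0.387
Converged at ψ = 0.387.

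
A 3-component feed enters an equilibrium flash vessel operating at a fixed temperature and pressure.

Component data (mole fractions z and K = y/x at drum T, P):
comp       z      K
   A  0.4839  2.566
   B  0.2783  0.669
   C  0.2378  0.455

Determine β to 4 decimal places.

β = 0.7633

Material balance + equilibrium reduce to Σ zᵢ(Kᵢ−1)/(1+β(Kᵢ−1)) = 0.
Feasibility: ΣzᵢKᵢ = 1.5361, Σzᵢ/Kᵢ = 1.1272 — both > 1, two phases present.
Iterate (Newton) starting at β = 0.31:
  β = 0.3100: g = 0.25154, g' = -0.6779 → β = 0.6810
  β = 0.6810: g = 0.04168, g' = -0.5073 → β = 0.7632
  β = 0.7632: g = 0.00006, g' = -0.5079 → β = 0.7633
Converged at β = 0.7633.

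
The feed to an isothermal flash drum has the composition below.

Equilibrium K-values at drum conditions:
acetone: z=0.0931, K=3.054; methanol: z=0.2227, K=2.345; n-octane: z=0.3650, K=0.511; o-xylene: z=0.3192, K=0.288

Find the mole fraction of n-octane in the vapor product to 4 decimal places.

y_n-octane = 0.1950

Material balance + equilibrium reduce to Σ zᵢ(Kᵢ−1)/(1+V/F(Kᵢ−1)) = 0.
Feasibility: ΣzᵢKᵢ = 1.0850, Σzᵢ/Kᵢ = 1.9481 — both > 1, two phases present.
Iterate (Newton) starting at V/F = 0.5:
  V/F = 0.5000: g = -0.31572, g' = -0.7827 → V/F = 0.0966
  V/F = 0.0966: g = -0.00676, g' = -0.8717 → V/F = 0.0889
Converged at V/F = 0.0889.
Compositions from xᵢ = zᵢ/(1+V/F(Kᵢ−1)), yᵢ = Kᵢxᵢ:
  acetone: x = 0.0787, y = 0.2404
  methanol: x = 0.1989, y = 0.4664
  n-octane: x = 0.3816, y = 0.1950
  o-xylene: x = 0.3408, y = 0.0981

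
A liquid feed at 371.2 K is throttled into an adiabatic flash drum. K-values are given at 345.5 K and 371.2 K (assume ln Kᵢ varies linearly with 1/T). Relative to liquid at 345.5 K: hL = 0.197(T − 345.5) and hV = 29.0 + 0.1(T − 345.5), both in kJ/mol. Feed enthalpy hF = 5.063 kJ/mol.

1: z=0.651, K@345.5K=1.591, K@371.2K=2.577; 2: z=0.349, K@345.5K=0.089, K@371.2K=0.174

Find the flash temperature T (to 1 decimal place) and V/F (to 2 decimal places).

Adiabatic flash: solve Rachford–Rice at each trial T, then check hF = ψ·hV(T) + (1−ψ)·hL(T).
  T = 345.5 K: K = (1.591, 0.089), RR gives ψ = 0.124, H_out = 3.598 kJ/mol
  T = 371.2 K: K = (2.577, 0.174), RR gives ψ = 0.567, H_out = 20.088 kJ/mol
  T = 358.4 K: K = (2.044, 0.126), RR gives ψ = 0.411, H_out = 13.940 kJ/mol
  T = 351.9 K: K = (1.806, 0.106), RR gives ψ = 0.295, H_out = 9.639 kJ/mol
  T = 348.7 K: K = (1.696, 0.097), RR gives ψ = 0.220, H_out = 6.934 kJ/mol
  T = 347.1 K: K = (1.643, 0.093), RR gives ψ = 0.175, H_out = 5.362 kJ/mol
Linear interpolation between T = 345.5 (H_out = 3.598) and T = 347.1 (H_out = 5.362) on hF = 5.063 gives T ≈ 346.8 K, at which ψ = 0.17.

T = 346.8 K, V/F = 0.17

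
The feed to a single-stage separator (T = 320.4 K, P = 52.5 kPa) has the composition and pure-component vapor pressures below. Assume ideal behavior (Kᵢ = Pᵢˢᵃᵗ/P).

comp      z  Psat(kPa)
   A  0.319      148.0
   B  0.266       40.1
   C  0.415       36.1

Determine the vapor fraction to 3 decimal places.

ψ = 0.749

Raoult's law: Kᵢ = Pᵢˢᵃᵗ/P = Pᵢˢᵃᵗ/52.5.
  K_A = 148.0/52.5 = 2.81905, K_B = 40.1/52.5 = 0.76381, K_C = 36.1/52.5 = 0.68762
Material balance + equilibrium reduce to Σ zᵢ(Kᵢ−1)/(1+ψ(Kᵢ−1)) = 0.
g(0) = ΣzᵢKᵢ − 1 = 0.388 and g(1) = 1 − Σzᵢ/Kᵢ = -0.065, so a root lies in (0, 1).
Newton iteration, ψ⁰ = 0.5:
  ψ = 0.500: g = 0.0790, g' = -0.365 → ψ = 0.716
  ψ = 0.716: g = 0.0094, g' = -0.288 → ψ = 0.749
Converged at ψ = 0.749.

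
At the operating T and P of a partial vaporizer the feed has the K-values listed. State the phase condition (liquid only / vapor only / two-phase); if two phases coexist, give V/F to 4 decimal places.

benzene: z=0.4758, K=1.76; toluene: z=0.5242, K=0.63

two-phase, V/F = 0.5962

ΣzᵢKᵢ = 1.1677; Σzᵢ/Kᵢ = 1.1024.
Both exceed 1, so a two-phase solution exists.
Newton–Raphson from ψ = 0.5:
  ψ = 0.5000: g = 0.02405, g' = -0.2523 → ψ = 0.5953
  ψ = 0.5953: g = 0.00022, g' = -0.2483 → ψ = 0.5962
Converged at ψ = 0.5962.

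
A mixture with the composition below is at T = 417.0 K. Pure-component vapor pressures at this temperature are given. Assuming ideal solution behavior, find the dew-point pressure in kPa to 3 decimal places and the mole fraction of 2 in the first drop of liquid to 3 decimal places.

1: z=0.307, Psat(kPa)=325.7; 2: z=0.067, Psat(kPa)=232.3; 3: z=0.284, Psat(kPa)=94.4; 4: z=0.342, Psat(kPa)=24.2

Pdew = 54.432 kPa, x_2 = 0.016

At the dew point ψ → 1, so Σzᵢ/Kᵢ = 1 with Kᵢ = Pᵢˢᵃᵗ/P ⇒ 1/P = Σzᵢ/Pᵢˢᵃᵗ.
1/P = 0.307/325.7 + 0.067/232.3 + 0.284/94.4 + 0.342/24.2 = 0.018372 ⇒ P = 54.432 kPa
xᵢ = zᵢP/Pᵢˢᵃᵗ ⇒ x_2 = 0.067·54.432/232.3 = 0.016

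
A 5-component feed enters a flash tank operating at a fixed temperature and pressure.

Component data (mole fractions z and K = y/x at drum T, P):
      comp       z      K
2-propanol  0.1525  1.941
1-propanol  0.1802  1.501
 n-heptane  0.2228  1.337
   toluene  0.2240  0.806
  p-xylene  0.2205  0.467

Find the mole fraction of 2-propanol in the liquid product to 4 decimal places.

x_2-propanol = 0.0971

Let β = V/F and solve Σ zᵢ(Kᵢ−1)/(1+β(Kᵢ−1)) = 0.
Check two-phase: ΣzᵢKᵢ = 1.1479 > 1 and Σzᵢ/Kᵢ = 1.1153 > 1, so g(0) = 0.1479 > 0 and g(1) = -0.1153 < 0.
Newton–Raphson from β = 0.52:
  β = 0.5200: g = 0.02094, g' = -0.2380 → β = 0.6080
  β = 0.6080: g = -0.00034, g' = -0.2466 → β = 0.6066
Converged at β = 0.6066.
Compositions from xᵢ = zᵢ/(1+β(Kᵢ−1)), yᵢ = Kᵢxᵢ:
  2-propanol: x = 0.0971, y = 0.1884
  1-propanol: x = 0.1382, y = 0.2074
  n-heptane: x = 0.1850, y = 0.2473
  toluene: x = 0.2539, y = 0.2046
  p-xylene: x = 0.3259, y = 0.1522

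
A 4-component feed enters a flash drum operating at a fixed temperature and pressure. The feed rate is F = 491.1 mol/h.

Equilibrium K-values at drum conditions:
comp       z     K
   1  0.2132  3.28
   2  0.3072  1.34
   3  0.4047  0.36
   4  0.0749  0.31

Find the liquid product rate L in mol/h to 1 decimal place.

L = 345.3 mol/h

Iterate (Newton) starting at V/F = 0.53:
  V/F = 0.5300: g = -0.16483, g' = -0.7210 → V/F = 0.3014
  V/F = 0.3014: g = -0.00331, g' = -0.7299 → V/F = 0.2969
Converged at V/F = 0.2969.
Then V = V/F·F = 0.2969·491.1 = 145.8 mol/h and L = F − V = 345.3 mol/h.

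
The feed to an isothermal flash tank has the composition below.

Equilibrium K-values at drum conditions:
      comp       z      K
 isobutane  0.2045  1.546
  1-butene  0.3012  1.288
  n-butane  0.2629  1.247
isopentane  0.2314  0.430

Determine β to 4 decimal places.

Rachford–Rice: g(β) = Σ zᵢ(Kᵢ−1)/(1+β(Kᵢ−1)) = 0.
Feasibility: ΣzᵢKᵢ = 1.1314, Σzᵢ/Kᵢ = 1.1151 — both > 1, two phases present.
Newton iteration, β⁰ = 0.5:
  β = 0.5000: g = 0.03686, g' = -0.2165 → β = 0.6703
  β = 0.6703: g = -0.00329, g' = -0.2589 → β = 0.6576
  β = 0.6576: g = -0.00003, g' = -0.2549 → β = 0.6575
Converged at β = 0.6575.

β = 0.6575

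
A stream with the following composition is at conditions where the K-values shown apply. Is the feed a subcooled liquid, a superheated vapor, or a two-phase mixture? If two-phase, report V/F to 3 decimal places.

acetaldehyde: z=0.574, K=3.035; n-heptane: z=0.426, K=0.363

two-phase, V/F = 0.692

ΣzᵢKᵢ = 1.897; Σzᵢ/Kᵢ = 1.363.
Both exceed 1, so a two-phase solution exists.
Binary case is linear: z₁(K₁−1)(1+ψ(K₂−1)) + z₂(K₂−1)(1+ψ(K₁−1)) = 0
⇒ ψ = [z₁(K₁−1)+z₂(K₂−1)] / [−(K₁−1)(K₂−1)] = 0.8967/1.2963 = 0.692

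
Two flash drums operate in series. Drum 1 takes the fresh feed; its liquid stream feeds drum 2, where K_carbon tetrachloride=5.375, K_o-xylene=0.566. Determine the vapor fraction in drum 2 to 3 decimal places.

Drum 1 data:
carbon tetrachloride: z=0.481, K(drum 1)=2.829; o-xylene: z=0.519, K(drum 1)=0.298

V/F (drum 2) = 0.474

Drum 1:
Material balance + equilibrium reduce to Σ zᵢ(Kᵢ−1)/(1+ψ₁(Kᵢ−1)) = 0.
g(0) = ΣzᵢKᵢ − 1 = 0.515 and g(1) = 1 − Σzᵢ/Kᵢ = -0.912, so a root lies in (0, 1).
Binary case is linear: z₁(K₁−1)(1+ψ₁(K₂−1)) + z₂(K₂−1)(1+ψ₁(K₁−1)) = 0
⇒ ψ₁ = [z₁(K₁−1)+z₂(K₂−1)] / [−(K₁−1)(K₂−1)] = 0.5154/1.2840 = 0.401
Drum-1 compositions:
  carbon tetrachloride: x = 0.277, y = 0.785
  o-xylene: x = 0.723, y = 0.215
Drum-2 feed = drum-1 liquid: z₂ = (0.2774, 0.7226).
Drum 2:
Rachford–Rice: g(ψ₂) = Σ zᵢ(Kᵢ−1)/(1+ψ₂(Kᵢ−1)) = 0.
Check two-phase: ΣzᵢKᵢ = 1.900 > 1 and Σzᵢ/Kᵢ = 1.328 > 1, so g(0) = 0.900 > 0 and g(1) = -0.328 < 0.
Newton iteration, ψ₂⁰ = 0.41:
  ψ₂ = 0.410: g = 0.0528, g' = -0.882 → ψ₂ = 0.470
  ψ₂ = 0.470: g = 0.0031, g' = -0.783 → ψ₂ = 0.474
Converged at ψ₂ = 0.474.
  carbon tetrachloride: x = 0.090, y = 0.485
  o-xylene: x = 0.910, y = 0.515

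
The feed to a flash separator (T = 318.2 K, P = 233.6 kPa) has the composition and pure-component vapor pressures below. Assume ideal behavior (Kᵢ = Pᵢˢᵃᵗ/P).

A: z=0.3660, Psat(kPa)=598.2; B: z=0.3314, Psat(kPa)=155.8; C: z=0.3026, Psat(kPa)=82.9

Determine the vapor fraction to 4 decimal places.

Raoult's law: Kᵢ = Pᵢˢᵃᵗ/P = Pᵢˢᵃᵗ/233.6.
  K_A = 598.2/233.6 = 2.560788, K_B = 155.8/233.6 = 0.666952, K_C = 82.9/233.6 = 0.354880
Rachford–Rice: g(ψ) = Σ zᵢ(Kᵢ−1)/(1+ψ(Kᵢ−1)) = 0.
Check two-phase: ΣzᵢKᵢ = 1.2657 > 1 and Σzᵢ/Kᵢ = 1.4925 > 1, so g(0) = 0.2657 > 0 and g(1) = -0.4925 < 0.
Newton iteration, ψ⁰ = 0.5:
  ψ = 0.5000: g = -0.09973, g' = -0.6086 → ψ = 0.3361
  ψ = 0.3361: g = 0.00113, g' = -0.6355 → ψ = 0.3379
Converged at ψ = 0.3379.

ψ = 0.3379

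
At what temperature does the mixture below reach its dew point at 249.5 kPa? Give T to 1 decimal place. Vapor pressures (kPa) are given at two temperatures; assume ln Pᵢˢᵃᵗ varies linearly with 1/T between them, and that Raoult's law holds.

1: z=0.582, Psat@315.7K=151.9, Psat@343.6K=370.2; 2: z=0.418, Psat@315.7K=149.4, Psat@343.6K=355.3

T = 331.1 K

Dew-point temperature: Σzᵢ·P/Pᵢˢᵃᵗ(T) = 1. Interpolate ln Pᵢˢᵃᵗ = aᵢ + bᵢ/T.
  T = 315.7 K: ΣzᵢP/Pᵢˢᵃᵗ = 1.6540
  T = 343.6 K: ΣzᵢP/Pᵢˢᵃᵗ = 0.6858
  T = 329.6 K: ΣzᵢP/Pᵢˢᵃᵗ = 1.0470
  T = 336.6 K: ΣzᵢP/Pᵢˢᵃᵗ = 0.8436
  T = 333.1 K: ΣzᵢP/Pᵢˢᵃᵗ = 0.9388
  T = 331.4 K: ΣzᵢP/Pᵢˢᵃᵗ = 0.9896
Interpolating between 329.6 K and 331.4 K gives T ≈ 331.1 K.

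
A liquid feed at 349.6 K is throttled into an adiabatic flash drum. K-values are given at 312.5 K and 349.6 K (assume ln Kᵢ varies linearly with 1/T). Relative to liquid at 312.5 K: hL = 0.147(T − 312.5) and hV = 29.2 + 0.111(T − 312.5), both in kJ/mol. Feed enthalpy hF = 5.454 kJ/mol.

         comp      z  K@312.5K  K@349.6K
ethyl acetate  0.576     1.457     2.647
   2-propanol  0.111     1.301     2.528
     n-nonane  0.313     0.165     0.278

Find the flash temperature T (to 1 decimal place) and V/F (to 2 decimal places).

T = 314.4 K, V/F = 0.18

Adiabatic flash: solve Rachford–Rice at each trial T, then check hF = ψ·hV(T) + (1−ψ)·hL(T).
  T = 312.5 K: K = (1.457, 1.301, 0.165), RR gives ψ = 0.097, H_out = 2.843 kJ/mol
  T = 349.6 K: K = (2.647, 2.528, 0.278), RR gives ψ = 0.759, H_out = 26.607 kJ/mol
  T = 331.1 K: K = (1.999, 1.849, 0.217), RR gives ψ = 0.556, H_out = 18.607 kJ/mol
  T = 321.8 K: K = (1.714, 1.559, 0.190), RR gives ψ = 0.393, H_out = 12.725 kJ/mol
  T = 317.1 K: K = (1.581, 1.425, 0.177), RR gives ψ = 0.271, H_out = 8.540 kJ/mol
  T = 314.8 K: K = (1.518, 1.362, 0.171), RR gives ψ = 0.193, H_out = 5.956 kJ/mol
Linear interpolation between T = 312.5 (H_out = 2.843) and T = 314.8 (H_out = 5.956) on hF = 5.454 gives T ≈ 314.4 K, at which ψ = 0.18.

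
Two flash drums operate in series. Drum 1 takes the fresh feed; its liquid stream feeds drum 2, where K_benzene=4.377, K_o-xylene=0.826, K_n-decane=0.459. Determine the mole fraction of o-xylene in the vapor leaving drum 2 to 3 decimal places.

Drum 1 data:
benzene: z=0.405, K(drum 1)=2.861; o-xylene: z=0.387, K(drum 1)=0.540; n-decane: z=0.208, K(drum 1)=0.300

Drum 1:
Let ψ₁ = V/F and solve Σ zᵢ(Kᵢ−1)/(1+ψ₁(Kᵢ−1)) = 0.
Check two-phase: ΣzᵢKᵢ = 1.430 > 1 and Σzᵢ/Kᵢ = 1.552 > 1, so g(0) = 0.430 > 0 and g(1) = -0.552 < 0.
Iterate (Newton) starting at ψ₁ = 0.5:
  ψ₁ = 0.500: g = -0.0648, g' = -0.756 → ψ₁ = 0.414
  ψ₁ = 0.414: g = 0.0006, g' = -0.774 → ψ₁ = 0.415
Converged at ψ₁ = 0.415.
Drum-1 compositions:
  benzene: x = 0.229, y = 0.654
  o-xylene: x = 0.478, y = 0.258
  n-decane: x = 0.293, y = 0.088
Drum-2 feed = drum-1 liquid: z₂ = (0.2285, 0.4783, 0.2932).
Drum 2:
Iterate (Newton) starting at ψ₂ = 0.53:
  ψ₂ = 0.530: g = -0.0374, g' = -0.521 → ψ₂ = 0.458
  ψ₂ = 0.458: g = 0.0016, g' = -0.570 → ψ₂ = 0.461
Converged at ψ₂ = 0.461.
  benzene: x = 0.089, y = 0.391
  o-xylene: x = 0.520, y = 0.430
  n-decane: x = 0.391, y = 0.179

y_o-xylene (drum 2) = 0.430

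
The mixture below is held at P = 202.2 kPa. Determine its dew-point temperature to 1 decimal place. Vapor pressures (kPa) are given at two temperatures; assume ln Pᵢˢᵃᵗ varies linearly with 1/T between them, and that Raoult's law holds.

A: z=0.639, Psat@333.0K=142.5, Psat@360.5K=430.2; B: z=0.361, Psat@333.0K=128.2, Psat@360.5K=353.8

Dew-point temperature: Σzᵢ·P/Pᵢˢᵃᵗ(T) = 1. Interpolate ln Pᵢˢᵃᵗ = aᵢ + bᵢ/T.
  T = 333.0 K: ΣzᵢP/Pᵢˢᵃᵗ = 1.4761
  T = 360.5 K: ΣzᵢP/Pᵢˢᵃᵗ = 0.5067
  T = 346.8 K: ΣzᵢP/Pᵢˢᵃᵗ = 0.8448
  T = 339.9 K: ΣzᵢP/Pᵢˢᵃᵗ = 1.1103
  T = 343.4 K: ΣzᵢP/Pᵢˢᵃᵗ = 0.9652
  T = 341.6 K: ΣzᵢP/Pᵢˢᵃᵗ = 1.0369
Interpolating between 341.6 K and 343.4 K gives T ≈ 342.5 K.

T = 342.5 K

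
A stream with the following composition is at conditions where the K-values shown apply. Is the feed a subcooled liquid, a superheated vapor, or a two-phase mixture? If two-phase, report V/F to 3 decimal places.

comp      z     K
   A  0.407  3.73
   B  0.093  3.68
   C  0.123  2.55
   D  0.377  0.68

superheated vapor

ΣzᵢKᵢ = 2.430; Σzᵢ/Kᵢ = 0.737.
Since Σzᵢ/Kᵢ < 1 the mixture is above its dew point — single vapor phase.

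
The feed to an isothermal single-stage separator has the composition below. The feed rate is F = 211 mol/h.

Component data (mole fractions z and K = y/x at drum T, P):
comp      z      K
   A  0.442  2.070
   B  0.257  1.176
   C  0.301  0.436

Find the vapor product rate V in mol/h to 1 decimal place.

V = 162.0 mol/h

Let ψ = V/F and solve Σ zᵢ(Kᵢ−1)/(1+ψ(Kᵢ−1)) = 0.
g(0) = ΣzᵢKᵢ − 1 = 0.348 and g(1) = 1 − Σzᵢ/Kᵢ = -0.122, so a root lies in (0, 1).
Newton iteration, ψ⁰ = 0.5:
  ψ = 0.500: g = 0.1132, g' = -0.407 → ψ = 0.778
  ψ = 0.778: g = -0.0047, g' = -0.461 → ψ = 0.768
Converged at ψ = 0.768.
Then V = ψ·F = 0.7679·211 = 162.0 mol/h and L = F − V = 49.0 mol/h.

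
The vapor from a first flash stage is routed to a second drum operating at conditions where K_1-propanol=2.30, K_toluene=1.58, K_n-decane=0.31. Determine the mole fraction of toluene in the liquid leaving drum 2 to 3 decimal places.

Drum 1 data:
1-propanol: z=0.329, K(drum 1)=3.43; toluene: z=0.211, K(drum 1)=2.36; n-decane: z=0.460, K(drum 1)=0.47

x_toluene (drum 2) = 0.184

Drum 1:
Material balance + equilibrium reduce to Σ zᵢ(Kᵢ−1)/(1+ψ₁(Kᵢ−1)) = 0.
Feasibility: ΣzᵢKᵢ = 1.843, Σzᵢ/Kᵢ = 1.164 — both > 1, two phases present.
Iterate (Newton) starting at ψ₁ = 0.6:
  ψ₁ = 0.600: g = 0.1258, g' = -0.718 → ψ₁ = 0.775
  ψ₁ = 0.775: g = 0.0031, g' = -0.698 → ψ₁ = 0.780
Converged at ψ₁ = 0.780.
Drum-1 compositions:
  1-propanol: x = 0.114, y = 0.390
  toluene: x = 0.102, y = 0.242
  n-decane: x = 0.784, y = 0.368
Drum-2 feed = drum-1 vapor: z₂ = (0.3899, 0.2417, 0.3684).
Drum 2:
Newton iteration, ψ₂⁰ = 0.5:
  ψ₂ = 0.500: g = 0.0277, g' = -0.700 → ψ₂ = 0.540
  ψ₂ = 0.540: g = -0.0004, g' = -0.720 → ψ₂ = 0.539
Converged at ψ₂ = 0.539.
  1-propanol: x = 0.229, y = 0.527
  toluene: x = 0.184, y = 0.291
  n-decane: x = 0.587, y = 0.182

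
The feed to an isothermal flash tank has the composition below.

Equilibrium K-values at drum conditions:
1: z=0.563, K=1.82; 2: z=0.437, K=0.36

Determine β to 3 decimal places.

β = 0.347

Material balance + equilibrium reduce to Σ zᵢ(Kᵢ−1)/(1+β(Kᵢ−1)) = 0.
Check two-phase: ΣzᵢKᵢ = 1.182 > 1 and Σzᵢ/Kᵢ = 1.523 > 1, so g(0) = 0.182 > 0 and g(1) = -0.523 < 0.
Binary case is linear: z₁(K₁−1)(1+β(K₂−1)) + z₂(K₂−1)(1+β(K₁−1)) = 0
⇒ β = [z₁(K₁−1)+z₂(K₂−1)] / [−(K₁−1)(K₂−1)] = 0.1820/0.5248 = 0.347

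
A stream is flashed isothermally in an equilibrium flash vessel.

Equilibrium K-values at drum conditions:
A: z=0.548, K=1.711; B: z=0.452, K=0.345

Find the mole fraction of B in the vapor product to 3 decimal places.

y_B = 0.180

Material balance + equilibrium reduce to Σ zᵢ(Kᵢ−1)/(1+β(Kᵢ−1)) = 0.
Feasibility: ΣzᵢKᵢ = 1.094, Σzᵢ/Kᵢ = 1.630 — both > 1, two phases present.
Binary case is linear: z₁(K₁−1)(1+β(K₂−1)) + z₂(K₂−1)(1+β(K₁−1)) = 0
⇒ β = [z₁(K₁−1)+z₂(K₂−1)] / [−(K₁−1)(K₂−1)] = 0.0936/0.4657 = 0.201
Compositions from xᵢ = zᵢ/(1+β(Kᵢ−1)), yᵢ = Kᵢxᵢ:
  A: x = 0.480, y = 0.820
  B: x = 0.520, y = 0.180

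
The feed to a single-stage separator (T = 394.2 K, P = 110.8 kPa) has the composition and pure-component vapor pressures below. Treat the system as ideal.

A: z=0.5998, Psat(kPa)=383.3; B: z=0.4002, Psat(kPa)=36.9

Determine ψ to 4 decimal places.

Raoult's law: Kᵢ = Pᵢˢᵃᵗ/P = Pᵢˢᵃᵗ/110.8.
  K_A = 383.3/110.8 = 3.459386, K_B = 36.9/110.8 = 0.333032
Let ψ = V/F and solve Σ zᵢ(Kᵢ−1)/(1+ψ(Kᵢ−1)) = 0.
Check two-phase: ΣzᵢKᵢ = 2.2082 > 1 and Σzᵢ/Kᵢ = 1.3751 > 1, so g(0) = 1.2082 > 0 and g(1) = -0.3751 < 0.
Iterate (Newton) starting at ψ = 0.32:
  ψ = 0.3200: g = 0.48614, g' = -1.4238 → ψ = 0.6614
  ψ = 0.6614: g = 0.08397, g' = -1.0958 → ψ = 0.7381
  ψ = 0.7381: g = -0.00170, g' = -1.1483 → ψ = 0.7366
Converged at ψ = 0.7366.

ψ = 0.7366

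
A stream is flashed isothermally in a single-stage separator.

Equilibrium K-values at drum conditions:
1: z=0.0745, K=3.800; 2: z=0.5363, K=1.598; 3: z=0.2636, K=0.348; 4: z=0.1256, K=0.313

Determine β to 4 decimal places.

Let β = V/F and solve Σ zᵢ(Kᵢ−1)/(1+β(Kᵢ−1)) = 0.
Check two-phase: ΣzᵢKᵢ = 1.2712 > 1 and Σzᵢ/Kᵢ = 1.5140 > 1, so g(0) = 0.2712 > 0 and g(1) = -0.5140 < 0.
Iterate (Newton) starting at β = 0.5:
  β = 0.5000: g = -0.05263, g' = -0.5993 → β = 0.4122
  β = 0.4122: g = -0.00128, g' = -0.5742 → β = 0.4100
Converged at β = 0.4100.

β = 0.4100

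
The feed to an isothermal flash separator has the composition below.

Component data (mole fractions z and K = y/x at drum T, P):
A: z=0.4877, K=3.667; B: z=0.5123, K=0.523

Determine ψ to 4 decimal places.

Let ψ = V/F and solve Σ zᵢ(Kᵢ−1)/(1+ψ(Kᵢ−1)) = 0.
Check two-phase: ΣzᵢKᵢ = 2.0563 > 1 and Σzᵢ/Kᵢ = 1.1125 > 1, so g(0) = 1.0563 > 0 and g(1) = -0.1125 < 0.
Newton–Raphson from ψ = 0.42:
  ψ = 0.4200: g = 0.30791, g' = -0.9540 → ψ = 0.7427
  ψ = 0.7427: g = 0.05790, g' = -0.6700 → ψ = 0.8292
  ψ = 0.8292: g = 0.00077, g' = -0.6554 → ψ = 0.8303
Converged at ψ = 0.8303.

ψ = 0.8303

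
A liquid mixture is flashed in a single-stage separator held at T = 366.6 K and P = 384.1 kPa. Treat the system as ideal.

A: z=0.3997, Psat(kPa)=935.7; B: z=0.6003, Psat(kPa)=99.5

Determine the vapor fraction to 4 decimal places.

ψ = 0.1214

Raoult's law: Kᵢ = Pᵢˢᵃᵗ/P = Pᵢˢᵃᵗ/384.1.
  K_A = 935.7/384.1 = 2.436084, K_B = 99.5/384.1 = 0.259047
Newton iteration, ψ⁰ = 0.62:
  ψ = 0.6200: g = -0.51912, g' = -1.3583 → ψ = 0.2378
  ψ = 0.2378: g = -0.11208, g' = -0.9437 → ψ = 0.1191
  ψ = 0.1191: g = 0.00236, g' = -0.9976 → ψ = 0.1214
Converged at ψ = 0.1214.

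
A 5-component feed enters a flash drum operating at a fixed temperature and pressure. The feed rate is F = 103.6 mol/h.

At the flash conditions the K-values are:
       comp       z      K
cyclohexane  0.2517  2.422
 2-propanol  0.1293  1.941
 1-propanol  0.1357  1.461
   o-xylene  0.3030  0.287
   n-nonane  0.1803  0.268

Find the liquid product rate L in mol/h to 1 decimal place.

L = 78.5 mol/h

Material balance + equilibrium reduce to Σ zᵢ(Kᵢ−1)/(1+ψ(Kᵢ−1)) = 0.
Check two-phase: ΣzᵢKᵢ = 1.1941 > 1 and Σzᵢ/Kᵢ = 1.9919 > 1, so g(0) = 0.1941 > 0 and g(1) = -0.9919 < 0.
Newton–Raphson from ψ = 0.41:
  ψ = 0.4100: g = -0.12735, g' = -0.7879 → ψ = 0.2484
  ψ = 0.2484: g = -0.00459, g' = -0.7482 → ψ = 0.2422
Converged at ψ = 0.2422.
Then V = ψ·F = 0.2422·103.6 = 25.1 mol/h and L = F − V = 78.5 mol/h.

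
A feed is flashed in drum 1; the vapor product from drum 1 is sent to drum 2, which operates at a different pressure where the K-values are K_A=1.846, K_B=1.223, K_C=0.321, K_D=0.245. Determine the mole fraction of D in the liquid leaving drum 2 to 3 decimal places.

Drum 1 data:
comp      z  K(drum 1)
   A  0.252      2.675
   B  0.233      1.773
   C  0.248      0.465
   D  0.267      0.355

Drum 1:
Material balance + equilibrium reduce to Σ zᵢ(Kᵢ−1)/(1+ψ₁(Kᵢ−1)) = 0.
Check two-phase: ΣzᵢKᵢ = 1.297 > 1 and Σzᵢ/Kᵢ = 1.511 > 1, so g(0) = 0.297 > 0 and g(1) = -0.511 < 0.
Iterate (Newton) starting at ψ₁ = 0.59:
  ψ₁ = 0.590: g = -0.1359, g' = -0.686 → ψ₁ = 0.392
  ψ₁ = 0.392: g = -0.0052, g' = -0.652 → ψ₁ = 0.384
Converged at ψ₁ = 0.384.
Drum-1 compositions:
  A: x = 0.153, y = 0.410
  B: x = 0.180, y = 0.319
  C: x = 0.312, y = 0.145
  D: x = 0.355, y = 0.126
Drum-2 feed = drum-1 vapor: z₂ = (0.4103, 0.3186, 0.1451, 0.1260).
Drum 2:
Newton–Raphson from ψ₂ = 0.59:
  ψ₂ = 0.590: g = -0.0416, g' = -0.563 → ψ₂ = 0.516
  ψ₂ = 0.516: g = -0.0022, g' = -0.506 → ψ₂ = 0.512
Converged at ψ₂ = 0.512.
  A: x = 0.286, y = 0.529
  B: x = 0.286, y = 0.350
  C: x = 0.222, y = 0.071
  D: x = 0.205, y = 0.050

x_D (drum 2) = 0.205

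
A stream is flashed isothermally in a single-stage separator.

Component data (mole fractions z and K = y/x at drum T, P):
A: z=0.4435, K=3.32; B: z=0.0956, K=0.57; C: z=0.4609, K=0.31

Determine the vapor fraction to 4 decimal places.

ψ = 0.4417

Rachford–Rice: g(ψ) = Σ zᵢ(Kᵢ−1)/(1+ψ(Kᵢ−1)) = 0.
Check two-phase: ΣzᵢKᵢ = 1.6698 > 1 and Σzᵢ/Kᵢ = 1.7881 > 1, so g(0) = 0.6698 > 0 and g(1) = -0.7881 < 0.
Newton–Raphson from ψ = 0.32:
  ψ = 0.3200: g = 0.13471, g' = -1.1715 → ψ = 0.4350
  ψ = 0.4350: g = 0.00713, g' = -1.0661 → ψ = 0.4417
Converged at ψ = 0.4417.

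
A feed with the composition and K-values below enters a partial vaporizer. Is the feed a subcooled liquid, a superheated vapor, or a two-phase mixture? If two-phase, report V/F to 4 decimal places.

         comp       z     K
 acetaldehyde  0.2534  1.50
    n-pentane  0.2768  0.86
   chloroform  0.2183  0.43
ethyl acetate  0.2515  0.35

ΣzᵢKᵢ = 0.8000; Σzᵢ/Kᵢ = 1.7170.
Since ΣzᵢKᵢ < 1 the mixture is below its bubble point — single liquid phase.

subcooled liquid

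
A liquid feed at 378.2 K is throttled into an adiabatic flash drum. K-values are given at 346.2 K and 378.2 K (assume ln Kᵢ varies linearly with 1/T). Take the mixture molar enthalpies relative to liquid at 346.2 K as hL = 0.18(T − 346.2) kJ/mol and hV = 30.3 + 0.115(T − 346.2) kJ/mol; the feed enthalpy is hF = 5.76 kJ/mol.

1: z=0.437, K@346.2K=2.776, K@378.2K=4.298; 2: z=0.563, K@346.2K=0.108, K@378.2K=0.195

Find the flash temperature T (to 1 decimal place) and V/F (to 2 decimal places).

Adiabatic flash: solve Rachford–Rice at each trial T, then check hF = ψ·hV(T) + (1−ψ)·hL(T).
  T = 346.2 K: K = (2.776, 0.108), RR gives ψ = 0.173, H_out = 5.239 kJ/mol
  T = 378.2 K: K = (4.298, 0.195), RR gives ψ = 0.372, H_out = 16.262 kJ/mol
  T = 362.2 K: K = (3.488, 0.147), RR gives ψ = 0.286, H_out = 11.249 kJ/mol
  T = 354.2 K: K = (3.120, 0.126), RR gives ψ = 0.235, H_out = 8.428 kJ/mol
  T = 350.2 K: K = (2.945, 0.117), RR gives ψ = 0.205, H_out = 6.890 kJ/mol
  T = 348.2 K: K = (2.860, 0.112), RR gives ψ = 0.190, H_out = 6.080 kJ/mol
Linear interpolation between T = 346.2 (H_out = 5.239) and T = 348.2 (H_out = 6.080) on hF = 5.76 gives T ≈ 347.4 K, at which ψ = 0.18.

T = 347.4 K, V/F = 0.18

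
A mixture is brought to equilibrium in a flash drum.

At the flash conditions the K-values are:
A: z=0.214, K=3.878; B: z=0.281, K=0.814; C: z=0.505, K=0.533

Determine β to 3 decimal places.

β = 0.301

Newton iteration, β⁰ = 0.49:
  β = 0.490: g = -0.1078, g' = -0.502 → β = 0.275
  β = 0.275: g = 0.0179, g' = -0.708 → β = 0.301
Converged at β = 0.301.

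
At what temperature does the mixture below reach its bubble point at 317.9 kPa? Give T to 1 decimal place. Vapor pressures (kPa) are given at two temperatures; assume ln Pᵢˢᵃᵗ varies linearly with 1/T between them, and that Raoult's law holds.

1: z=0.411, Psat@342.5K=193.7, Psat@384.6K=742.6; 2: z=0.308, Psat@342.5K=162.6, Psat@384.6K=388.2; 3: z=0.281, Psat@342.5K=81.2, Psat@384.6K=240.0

T = 367.9 K

Bubble-point temperature: ΣzᵢPᵢˢᵃᵗ(T) = P. Interpolate ln Pᵢˢᵃᵗ = aᵢ + bᵢ/T.
  T = 342.5 K: ΣzᵢPᵢˢᵃᵗ = 152.51 kPa
  T = 384.6 K: ΣzᵢPᵢˢᵃᵗ = 492.21 kPa
  T = 363.6 K: ΣzᵢPᵢˢᵃᵗ = 282.29 kPa
  T = 374.1 K: ΣzᵢPᵢˢᵃᵗ = 375.23 kPa
  T = 368.9 K: ΣzᵢPᵢˢᵃᵗ = 326.46 kPa
  T = 366.2 K: ΣzᵢPᵢˢᵃᵗ = 303.29 kPa
Interpolating between 366.2 K and 368.9 K gives T ≈ 367.9 K.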